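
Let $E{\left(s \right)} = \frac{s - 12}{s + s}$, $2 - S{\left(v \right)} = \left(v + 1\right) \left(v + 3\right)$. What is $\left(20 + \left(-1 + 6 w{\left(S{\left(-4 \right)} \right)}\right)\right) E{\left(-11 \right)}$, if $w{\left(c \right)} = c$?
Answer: $\frac{299}{22} \approx 13.591$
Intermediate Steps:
$S{\left(v \right)} = 2 - \left(1 + v\right) \left(3 + v\right)$ ($S{\left(v \right)} = 2 - \left(v + 1\right) \left(v + 3\right) = 2 - \left(1 + v\right) \left(3 + v\right)$)
$E{\left(s \right)} = \frac{-12 + s}{2 s}$
$\left(20 + \left(-1 + 6 w{\left(S{\left(-4 \right)} \right)}\right)\right) E{\left(-11 \right)} = \left(20 + \left(-1 + 6 \left(-1 - \left(-4\right)^{2} - -16\right)\right)\right) \frac{-12 - 11}{2 \left(-11\right)} = \left(20 + \left(-1 + 6 \left(-1 - 16 + 16\right)\right)\right) \frac{1}{2} \left(- \frac{1}{11}\right) \left(-23\right) = \left(20 + \left(-1 + 6 \left(-1 - 16 + 16\right)\right)\right) \frac{23}{22} = \left(20 + \left(-1 + 6 \left(-1\right)\right)\right) \frac{23}{22} = \left(20 - 7\right) \frac{23}{22} = 13 \cdot \frac{23}{22} = \frac{299}{22}$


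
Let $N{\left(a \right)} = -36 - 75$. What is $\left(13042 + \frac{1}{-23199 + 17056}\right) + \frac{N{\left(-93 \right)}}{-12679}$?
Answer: $\frac{1015804188268}{77887097} \approx 13042.0$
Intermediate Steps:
$N{\left(a \right)} = -111$
$\left(13042 + \frac{1}{-23199 + 17056}\right) + \frac{N{\left(-93 \right)}}{-12679} = \left(13042 + \frac{1}{-23199 + 17056}\right) - \frac{111}{-12679} = \left(13042 + \frac{1}{-6143}\right) - - \frac{111}{12679} = \left(13042 - \frac{1}{6143}\right) + \frac{111}{12679} = \frac{80117005}{6143} + \frac{111}{12679} = \frac{1015804188268}{77887097}$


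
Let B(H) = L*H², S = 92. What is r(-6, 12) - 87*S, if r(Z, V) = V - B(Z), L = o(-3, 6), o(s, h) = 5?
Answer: -8172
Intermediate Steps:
L = 5
B(H) = 5*H²
r(Z, V) = V - 5*Z²
r(-6, 12) - 87*S = (12 - 5*(-6)²) - 87*92 = (12 - 5*36) - 8004 = (12 - 180) - 8004 = -168 - 8004 = -8172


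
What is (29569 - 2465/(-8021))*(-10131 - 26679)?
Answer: -8730426989340/8021 ≈ -1.0884e+9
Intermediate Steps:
(29569 - 2465/(-8021))*(-10131 - 26679) = (29569 - 2465*(-1/8021))*(-36810) = (29569 + 2465/8021)*(-36810) = (237175414/8021)*(-36810) = -8730426989340/8021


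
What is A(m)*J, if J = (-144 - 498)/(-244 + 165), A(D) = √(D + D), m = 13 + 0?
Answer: 642*√26/79 ≈ 41.438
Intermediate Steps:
m = 13
A(D) = √2*√D (A(D) = √(2*D) = √2*√D)
J = 642/79 (J = -642/(-79) = -642*(-1/79) = 642/79 ≈ 8.1266)
A(m)*J = (√2*√13)*(642/79) = √26*(642/79) = 642*√26/79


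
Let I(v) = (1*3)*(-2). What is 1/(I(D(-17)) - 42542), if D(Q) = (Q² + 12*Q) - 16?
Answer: -1/42548 ≈ -2.3503e-5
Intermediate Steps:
D(Q) = -16 + Q² + 12*Q
I(v) = -6 (I(v) = 3*(-2) = -6)
1/(I(D(-17)) - 42542) = 1/(-6 - 42542) = 1/(-42548) = -1/42548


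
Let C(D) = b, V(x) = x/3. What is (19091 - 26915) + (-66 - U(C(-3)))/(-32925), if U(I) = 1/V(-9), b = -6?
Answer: -772815403/98775 ≈ -7824.0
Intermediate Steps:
V(x) = x/3 (V(x) = x*(1/3) = x/3)
C(D) = -6
U(I) = -1/3 (U(I) = 1/((1/3)*(-9)) = 1/(-3) = -1/3)
(19091 - 26915) + (-66 - U(C(-3)))/(-32925) = (19091 - 26915) + (-66 - 1*(-1/3))/(-32925) = -7824 + (-66 + 1/3)*(-1/32925) = -7824 - 197/3*(-1/32925) = -7824 + 197/98775 = -772815403/98775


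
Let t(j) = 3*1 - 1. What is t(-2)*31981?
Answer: 63962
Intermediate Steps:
t(j) = 2 (t(j) = 3 - 1 = 2)
t(-2)*31981 = 2*31981 = 63962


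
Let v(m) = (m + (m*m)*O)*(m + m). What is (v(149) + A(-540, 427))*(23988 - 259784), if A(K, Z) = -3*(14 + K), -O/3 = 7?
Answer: 32749206080888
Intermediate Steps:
O = -21 (O = -3*7 = -21)
v(m) = 2*m*(m - 21*m**2) (v(m) = (m + (m*m)*(-21))*(m + m) = (m + m**2*(-21))*(2*m) = (m - 21*m**2)*(2*m) = 2*m*(m - 21*m**2))
A(K, Z) = -42 - 3*K
(v(149) + A(-540, 427))*(23988 - 259784) = (149**2*(2 - 42*149) + (-42 - 3*(-540)))*(23988 - 259784) = (22201*(2 - 6258) + (-42 + 1620))*(-235796) = (22201*(-6256) + 1578)*(-235796) = (-138889456 + 1578)*(-235796) = -138887878*(-235796) = 32749206080888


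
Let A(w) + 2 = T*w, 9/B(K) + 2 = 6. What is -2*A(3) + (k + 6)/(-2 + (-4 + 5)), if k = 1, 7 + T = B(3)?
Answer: 51/2 ≈ 25.500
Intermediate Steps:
B(K) = 9/4 (B(K) = 9/(-2 + 6) = 9/4)
T = -19/4 (T = -7 + 9/4 = -19/4 ≈ -4.7500)
A(w) = -2 - 19*w/4
-2*A(3) + (k + 6)/(-2 + (-4 + 5)) = -2*(-2 - 19/4*3) + (1 + 6)/(-2 + (-4 + 5)) = -2*(-2 - 57/4) + 7/(-2 + 1) = -2*(-65/4) + 7/(-1) = 65/2 + 7*(-1) = 65/2 - 7 = 51/2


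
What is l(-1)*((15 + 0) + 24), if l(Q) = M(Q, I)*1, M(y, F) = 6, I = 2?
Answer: 234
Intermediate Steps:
l(Q) = 6 (l(Q) = 6*1 = 6)
l(-1)*((15 + 0) + 24) = 6*((15 + 0) + 24) = 6*(15 + 24) = 6*39 = 234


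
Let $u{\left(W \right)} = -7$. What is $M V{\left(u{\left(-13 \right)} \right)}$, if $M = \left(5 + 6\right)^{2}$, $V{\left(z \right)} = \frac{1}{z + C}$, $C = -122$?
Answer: $- \frac{121}{129} \approx -0.93798$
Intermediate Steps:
$V{\left(z \right)} = \frac{1}{-122 + z}$ ($V{\left(z \right)} = \frac{1}{z - 122} = \frac{1}{-122 + z}$)
$M = 121$ ($M = 11^{2} = 121$)
$M V{\left(u{\left(-13 \right)} \right)} = \frac{121}{-122 - 7} = \frac{121}{-129} = 121 \left(- \frac{1}{129}\right) = - \frac{121}{129}$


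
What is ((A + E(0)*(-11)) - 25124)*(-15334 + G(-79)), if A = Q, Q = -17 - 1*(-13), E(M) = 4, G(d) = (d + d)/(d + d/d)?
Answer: 15051521884/39 ≈ 3.8594e+8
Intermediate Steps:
G(d) = 2*d/(1 + d) (G(d) = (2*d)/(d + 1) = (2*d)/(1 + d) = 2*d/(1 + d))
Q = -4 (Q = -17 + 13 = -4)
A = -4
((A + E(0)*(-11)) - 25124)*(-15334 + G(-79)) = ((-4 + 4*(-11)) - 25124)*(-15334 + 2*(-79)/(1 - 79)) = ((-4 - 44) - 25124)*(-15334 + 2*(-79)/(-78)) = (-48 - 25124)*(-15334 + 2*(-79)*(-1/78)) = -25172*(-15334 + 79/39) = -25172*(-597947/39) = 15051521884/39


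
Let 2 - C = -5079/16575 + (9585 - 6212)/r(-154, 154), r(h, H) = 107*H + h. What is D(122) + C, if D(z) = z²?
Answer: 1342578829307/90190100 ≈ 14886.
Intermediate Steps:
r(h, H) = h + 107*H
C = 189380907/90190100 (C = 2 - (-5079/16575 + (9585 - 6212)/(-154 + 107*154)) = 2 - (-5079*1/16575 + 3373/(-154 + 16478)) = 2 - (-1693/5525 + 3373/16324) = 2 - 1*(-9000707/90190100) = 2 + 9000707/90190100 = 189380907/90190100 ≈ 2.0998)
D(122) + C = 122² + 189380907/90190100 = 14884 + 189380907/90190100 = 1342578829307/90190100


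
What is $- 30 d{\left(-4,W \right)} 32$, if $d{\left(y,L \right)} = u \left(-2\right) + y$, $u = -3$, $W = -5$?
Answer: $-1920$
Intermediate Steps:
$d{\left(y,L \right)} = 6 + y$ ($d{\left(y,L \right)} = \left(-3\right) \left(-2\right) + y = 6 + y$)
$- 30 d{\left(-4,W \right)} 32 = - 30 \left(6 - 4\right) 32 = \left(-30\right) 2 \cdot 32 = \left(-60\right) 32 = -1920$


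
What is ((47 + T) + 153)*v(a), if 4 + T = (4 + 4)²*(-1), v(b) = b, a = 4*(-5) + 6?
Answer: -1848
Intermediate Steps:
a = -14 (a = -20 + 6 = -14)
T = -68 (T = -4 + (4 + 4)²*(-1) = -4 + 8²*(-1) = -4 + 64*(-1) = -4 - 64 = -68)
((47 + T) + 153)*v(a) = ((47 - 68) + 153)*(-14) = (-21 + 153)*(-14) = 132*(-14) = -1848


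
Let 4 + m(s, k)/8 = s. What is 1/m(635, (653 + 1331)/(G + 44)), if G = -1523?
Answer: 1/5048 ≈ 0.00019810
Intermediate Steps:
m(s, k) = -32 + 8*s
1/m(635, (653 + 1331)/(G + 44)) = 1/(-32 + 8*635) = 1/(-32 + 5080) = 1/5048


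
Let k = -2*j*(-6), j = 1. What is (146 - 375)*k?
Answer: -2748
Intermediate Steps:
k = 12 (k = -2*1*(-6) = -2*(-6) = 12)
(146 - 375)*k = (146 - 375)*12 = -229*12 = -2748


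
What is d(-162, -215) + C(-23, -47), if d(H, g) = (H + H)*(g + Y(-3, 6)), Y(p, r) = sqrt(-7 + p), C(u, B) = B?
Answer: 69613 - 324*I*sqrt(10) ≈ 69613.0 - 1024.6*I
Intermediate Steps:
d(H, g) = 2*H*(g + I*sqrt(10)) (d(H, g) = (H + H)*(g + sqrt(-7 - 3)) = (2*H)*(g + sqrt(-10)) = (2*H)*(g + I*sqrt(10)) = 2*H*(g + I*sqrt(10)))
d(-162, -215) + C(-23, -47) = 2*(-162)*(-215 + I*sqrt(10)) - 47 = (69660 - 324*I*sqrt(10)) - 47 = 69613 - 324*I*sqrt(10)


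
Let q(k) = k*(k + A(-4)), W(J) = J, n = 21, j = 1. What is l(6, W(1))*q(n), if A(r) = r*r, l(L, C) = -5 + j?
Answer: -3108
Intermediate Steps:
l(L, C) = -4 (l(L, C) = -5 + 1 = -4)
A(r) = r²
q(k) = k*(16 + k) (q(k) = k*(k + (-4)²) = k*(k + 16) = k*(16 + k))
l(6, W(1))*q(n) = -84*(16 + 21) = -84*37 = -4*777 = -3108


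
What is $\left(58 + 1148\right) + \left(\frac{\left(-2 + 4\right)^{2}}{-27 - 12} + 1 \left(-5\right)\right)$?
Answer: $\frac{46835}{39} \approx 1200.9$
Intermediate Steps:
$\left(58 + 1148\right) + \left(\frac{\left(-2 + 4\right)^{2}}{-27 - 12} + 1 \left(-5\right)\right) = 1206 - \left(5 - \frac{2^{2}}{-39}\right) = 1206 + \left(4 \left(- \frac{1}{39}\right) - 5\right) = 1206 - \frac{199}{39} = \frac{46835}{39}$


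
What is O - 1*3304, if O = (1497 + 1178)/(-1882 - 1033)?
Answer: -1926767/583 ≈ -3304.9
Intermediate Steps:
O = -535/583 (O = 2675/(-2915) = 2675*(-1/2915) = -535/583 ≈ -0.91767)
O - 1*3304 = -535/583 - 1*3304 = -535/583 - 3304 = -1926767/583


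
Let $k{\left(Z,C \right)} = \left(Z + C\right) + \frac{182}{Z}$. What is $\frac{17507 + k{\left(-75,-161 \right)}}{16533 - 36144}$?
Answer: $- \frac{1295143}{1470825} \approx -0.88056$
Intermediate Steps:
$k{\left(Z,C \right)} = C + Z + \frac{182}{Z}$ ($k{\left(Z,C \right)} = \left(C + Z\right) + \frac{182}{Z} = C + Z + \frac{182}{Z}$)
$\frac{17507 + k{\left(-75,-161 \right)}}{16533 - 36144} = \frac{17507 - \left(236 + \frac{182}{75}\right)}{16533 - 36144} = \frac{17507 - \frac{17882}{75}}{-19611} = \left(17507 - \frac{17882}{75}\right) \left(- \frac{1}{19611}\right) = \frac{1295143}{75} \left(- \frac{1}{19611}\right) = - \frac{1295143}{1470825}$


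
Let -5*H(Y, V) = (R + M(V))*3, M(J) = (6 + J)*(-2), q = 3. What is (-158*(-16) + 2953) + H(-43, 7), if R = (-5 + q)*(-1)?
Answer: 27477/5 ≈ 5495.4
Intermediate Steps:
M(J) = -12 - 2*J
R = 2 (R = (-5 + 3)*(-1) = -2*(-1) = 2)
H(Y, V) = 6 + 6*V/5 (H(Y, V) = -(2 + (-12 - 2*V))*3/5 = -(-10 - 2*V)*3/5 = -(-30 - 6*V)/5 = 6 + 6*V/5)
(-158*(-16) + 2953) + H(-43, 7) = (-158*(-16) + 2953) + (6 + (6/5)*7) = (2528 + 2953) + (6 + 42/5) = 5481 + 72/5 = 27477/5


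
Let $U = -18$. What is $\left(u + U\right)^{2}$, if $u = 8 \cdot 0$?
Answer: $324$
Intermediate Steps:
$u = 0$
$\left(u + U\right)^{2} = \left(0 - 18\right)^{2} = \left(-18\right)^{2} = 324$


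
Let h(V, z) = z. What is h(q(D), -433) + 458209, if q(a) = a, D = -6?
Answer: 457776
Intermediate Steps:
h(q(D), -433) + 458209 = -433 + 458209 = 457776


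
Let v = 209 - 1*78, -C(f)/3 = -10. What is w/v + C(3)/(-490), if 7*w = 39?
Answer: -120/6419 ≈ -0.018694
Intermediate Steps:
w = 39/7 (w = (⅐)*39 = 39/7 ≈ 5.5714)
C(f) = 30 (C(f) = -3*(-10) = 30)
v = 131 (v = 209 - 78 = 131)
w/v + C(3)/(-490) = (39/7)/131 + 30/(-490) = (39/7)*(1/131) + 30*(-1/490) = 39/917 - 3/49 = -120/6419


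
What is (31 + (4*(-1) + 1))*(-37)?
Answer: -1036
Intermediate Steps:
(31 + (4*(-1) + 1))*(-37) = (31 + (-4 + 1))*(-37) = (31 - 3)*(-37) = 28*(-37) = -1036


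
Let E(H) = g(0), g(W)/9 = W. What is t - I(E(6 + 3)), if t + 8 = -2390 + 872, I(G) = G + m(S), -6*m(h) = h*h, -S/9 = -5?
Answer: -2377/2 ≈ -1188.5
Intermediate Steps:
S = 45 (S = -9*(-5) = 45)
m(h) = -h**2/6 (m(h) = -h*h/6 = -h**2/6)
g(W) = 9*W
E(H) = 0 (E(H) = 9*0 = 0)
I(G) = -675/2 + G (I(G) = G - 1/6*45**2 = G - 1/6*2025 = G - 675/2 = -675/2 + G)
t = -1526 (t = -8 + (-2390 + 872) = -8 - 1518 = -1526)
t - I(E(6 + 3)) = -1526 - (-675/2 + 0) = -1526 - 1*(-675/2) = -1526 + 675/2 = -2377/2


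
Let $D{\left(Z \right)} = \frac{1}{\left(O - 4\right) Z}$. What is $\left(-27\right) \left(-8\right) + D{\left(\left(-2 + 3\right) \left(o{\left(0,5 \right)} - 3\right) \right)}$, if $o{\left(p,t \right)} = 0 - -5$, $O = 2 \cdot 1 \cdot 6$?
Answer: $\frac{3457}{16} \approx 216.06$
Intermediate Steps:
$O = 12$ ($O = 2 \cdot 6 = 12$)
$o{\left(p,t \right)} = 5$ ($o{\left(p,t \right)} = 0 + 5 = 5$)
$D{\left(Z \right)} = \frac{1}{8 Z}$ ($D{\left(Z \right)} = \frac{1}{\left(12 - 4\right) Z} = \frac{1}{8 Z}$)
$\left(-27\right) \left(-8\right) + D{\left(\left(-2 + 3\right) \left(o{\left(0,5 \right)} - 3\right) \right)} = \left(-27\right) \left(-8\right) + \frac{1}{8 \left(-2 + 3\right) \left(5 - 3\right)} = 216 + \frac{1}{8 \cdot 1 \cdot 2} = 216 + \frac{1}{8 \cdot 2} = 216 + \frac{1}{8} \cdot \frac{1}{2} = 216 + \frac{1}{16} = \frac{3457}{16}$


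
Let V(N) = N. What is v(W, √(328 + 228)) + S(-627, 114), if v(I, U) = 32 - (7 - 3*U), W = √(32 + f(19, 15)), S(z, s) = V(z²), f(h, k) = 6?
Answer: 393154 + 6*√139 ≈ 3.9323e+5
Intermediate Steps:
S(z, s) = z²
W = √38 (W = √(32 + 6) = √38 ≈ 6.1644)
v(I, U) = 25 + 3*U (v(I, U) = 32 + (-7 + 3*U) = 25 + 3*U)
v(W, √(328 + 228)) + S(-627, 114) = (25 + 3*√(328 + 228)) + (-627)² = (25 + 3*√556) + 393129 = (25 + 3*(2*√139)) + 393129 = (25 + 6*√139) + 393129 = 393154 + 6*√139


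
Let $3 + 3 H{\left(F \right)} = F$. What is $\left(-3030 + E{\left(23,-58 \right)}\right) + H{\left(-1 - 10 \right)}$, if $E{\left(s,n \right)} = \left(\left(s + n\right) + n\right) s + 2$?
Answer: $- \frac{15515}{3} \approx -5171.7$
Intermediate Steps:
$H{\left(F \right)} = -1 + \frac{F}{3}$
$E{\left(s,n \right)} = 2 + s \left(s + 2 n\right)$ ($E{\left(s,n \right)} = \left(\left(n + s\right) + n\right) s + 2 = \left(s + 2 n\right) s + 2 = s \left(s + 2 n\right) + 2 = 2 + s \left(s + 2 n\right)$)
$\left(-3030 + E{\left(23,-58 \right)}\right) + H{\left(-1 - 10 \right)} = \left(-3030 + \left(2 + 23^{2} + 2 \left(-58\right) 23\right)\right) + \left(-1 + \frac{-1 - 10}{3}\right) = \left(-3030 + \left(2 + 529 - 2668\right)\right) + \left(-1 + \frac{1}{3} \left(-11\right)\right) = \left(-3030 - 2137\right) - \frac{14}{3} = -5167 - \frac{14}{3} = - \frac{15515}{3}$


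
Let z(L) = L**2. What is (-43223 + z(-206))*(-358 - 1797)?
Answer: 1695985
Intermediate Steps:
(-43223 + z(-206))*(-358 - 1797) = (-43223 + (-206)**2)*(-358 - 1797) = (-43223 + 42436)*(-2155) = -787*(-2155) = 1695985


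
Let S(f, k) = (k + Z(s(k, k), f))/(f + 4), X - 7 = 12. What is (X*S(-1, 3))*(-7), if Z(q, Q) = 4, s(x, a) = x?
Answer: -931/3 ≈ -310.33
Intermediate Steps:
X = 19 (X = 7 + 12 = 19)
S(f, k) = (4 + k)/(4 + f) (S(f, k) = (k + 4)/(f + 4) = (4 + k)/(4 + f))
(X*S(-1, 3))*(-7) = (19*((4 + 3)/(4 - 1)))*(-7) = (19*(7/3))*(-7) = (133/3)*(-7) = -931/3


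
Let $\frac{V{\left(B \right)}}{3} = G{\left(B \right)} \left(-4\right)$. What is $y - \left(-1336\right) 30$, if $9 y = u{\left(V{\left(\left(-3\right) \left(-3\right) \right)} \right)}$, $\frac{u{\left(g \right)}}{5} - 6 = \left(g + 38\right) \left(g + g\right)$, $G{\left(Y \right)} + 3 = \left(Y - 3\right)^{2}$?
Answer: $\frac{592810}{3} \approx 1.976 \cdot 10^{5}$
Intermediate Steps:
$G{\left(Y \right)} = -3 + \left(-3 + Y\right)^{2}$ ($G{\left(Y \right)} = -3 + \left(Y - 3\right)^{2} = -3 + \left(-3 + Y\right)^{2}$)
$V{\left(B \right)} = 36 - 12 \left(-3 + B\right)^{2}$ ($V{\left(B \right)} = 3 \left(-3 + \left(-3 + B\right)^{2}\right) \left(-4\right) = 3 \left(12 - 4 \left(-3 + B\right)^{2}\right) = 36 - 12 \left(-3 + B\right)^{2}$)
$u{\left(g \right)} = 30 + 10 g \left(38 + g\right)$ ($u{\left(g \right)} = 30 + 5 \left(g + 38\right) \left(g + g\right) = 30 + 5 \left(38 + g\right) 2 g = 30 + 5 \cdot 2 g \left(38 + g\right) = 30 + 10 g \left(38 + g\right)$)
$y = \frac{472570}{3}$ ($y = \frac{30 + 10 \left(36 - 12 \left(-3 - -9\right)^{2}\right)^{2} + 380 \left(36 - 12 \left(-3 - -9\right)^{2}\right)}{9} = \frac{30 + 10 \left(36 - 12 \left(-3 + 9\right)^{2}\right)^{2} + 380 \left(36 - 12 \left(-3 + 9\right)^{2}\right)}{9} = \frac{30 + 10 \left(36 - 12 \cdot 6^{2}\right)^{2} + 380 \left(36 - 12 \cdot 6^{2}\right)}{9} = \frac{30 + 10 \left(36 - 432\right)^{2} + 380 \left(36 - 432\right)}{9} = \frac{30 + 10 \left(-396\right)^{2} + 380 \left(-396\right)}{9} = \frac{30 + 10 \cdot 156816 - 150480}{9} = \frac{30 + 1568160 - 150480}{9} = \frac{1}{9} \cdot 1417710 = \frac{472570}{3} \approx 1.5752 \cdot 10^{5}$)
$y - \left(-1336\right) 30 = \frac{472570}{3} - \left(-1336\right) 30 = \frac{472570}{3} - -40080 = \frac{472570}{3} + 40080 = \frac{592810}{3}$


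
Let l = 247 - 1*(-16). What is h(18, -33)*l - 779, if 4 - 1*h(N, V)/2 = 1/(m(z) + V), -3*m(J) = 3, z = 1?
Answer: 22788/17 ≈ 1340.5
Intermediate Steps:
m(J) = -1 (m(J) = -1/3*3 = -1)
l = 263 (l = 247 + 16 = 263)
h(N, V) = 8 - 2/(-1 + V)
h(18, -33)*l - 779 = (2*(-5 + 4*(-33))/(-1 - 33))*263 - 779 = (2*(-5 - 132)/(-34))*263 - 779 = (2*(-1/34)*(-137))*263 - 779 = (137/17)*263 - 779 = 36031/17 - 779 = 22788/17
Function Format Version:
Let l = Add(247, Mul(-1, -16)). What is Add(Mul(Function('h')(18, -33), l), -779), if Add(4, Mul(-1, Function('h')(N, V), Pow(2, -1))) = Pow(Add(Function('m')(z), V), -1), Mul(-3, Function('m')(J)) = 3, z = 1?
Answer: Rational(22788, 17) ≈ 1340.5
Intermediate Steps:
Function('m')(J) = -1 (Function('m')(J) = Mul(Rational(-1, 3), 3) = -1)
l = 263 (l = Add(247, 16) = 263)
Function('h')(N, V) = Add(8, Mul(-2, Pow(Add(-1, V), -1)))
Add(Mul(Function('h')(18, -33), l), -779) = Add(Mul(Mul(2, Pow(Add(-1, -33), -1), Add(-5, Mul(4, -33))), 263), -779) = Add(Mul(Mul(2, Pow(-34, -1), Add(-5, -132)), 263), -779) = Add(Mul(Mul(2, Rational(-1, 34), -137), 263), -779) = Add(Mul(Rational(137, 17), 263), -779) = Add(Rational(36031, 17), -779) = Rational(22788, 17)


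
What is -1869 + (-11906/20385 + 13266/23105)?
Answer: -176059022009/94199085 ≈ -1869.0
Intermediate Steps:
-1869 + (-11906/20385 + 13266/23105) = -1869 - 932144/94199085 = -176059022009/94199085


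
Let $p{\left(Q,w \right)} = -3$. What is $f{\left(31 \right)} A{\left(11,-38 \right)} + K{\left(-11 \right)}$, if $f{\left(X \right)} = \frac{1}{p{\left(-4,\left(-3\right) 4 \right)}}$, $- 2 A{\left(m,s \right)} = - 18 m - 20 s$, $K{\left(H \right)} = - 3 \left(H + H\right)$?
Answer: $\frac{479}{3} \approx 159.67$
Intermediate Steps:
$K{\left(H \right)} = - 6 H$ ($K{\left(H \right)} = - 3 \cdot 2 H = - 6 H$)
$A{\left(m,s \right)} = 9 m + 10 s$ ($A{\left(m,s \right)} = - \frac{- 18 m - 20 s}{2} = - \frac{- 20 s - 18 m}{2} = 9 m + 10 s$)
$f{\left(X \right)} = - \frac{1}{3}$ ($f{\left(X \right)} = \frac{1}{-3} = - \frac{1}{3}$)
$f{\left(31 \right)} A{\left(11,-38 \right)} + K{\left(-11 \right)} = - \frac{9 \cdot 11 + 10 \left(-38\right)}{3} - -66 = - \frac{99 - 380}{3} + 66 = \left(- \frac{1}{3}\right) \left(-281\right) + 66 = \frac{281}{3} + 66 = \frac{479}{3}$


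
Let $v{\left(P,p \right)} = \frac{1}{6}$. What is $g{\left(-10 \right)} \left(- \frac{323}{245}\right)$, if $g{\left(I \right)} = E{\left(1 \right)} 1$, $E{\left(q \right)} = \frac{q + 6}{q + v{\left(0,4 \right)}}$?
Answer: $- \frac{1938}{245} \approx -7.9102$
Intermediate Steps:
$v{\left(P,p \right)} = \frac{1}{6}$
$E{\left(q \right)} = \frac{6 + q}{\frac{1}{6} + q}$ ($E{\left(q \right)} = \frac{q + 6}{q + \frac{1}{6}} = \frac{6 + q}{\frac{1}{6} + q}$)
$g{\left(I \right)} = 6$ ($g{\left(I \right)} = \frac{6 \left(6 + 1\right)}{1 + 6 \cdot 1} \cdot 1 = 6 \frac{1}{1 + 6} \cdot 7 \cdot 1 = 6 \cdot \frac{1}{7} \cdot 7 \cdot 1 = 6 \cdot 1 = 6$)
$g{\left(-10 \right)} \left(- \frac{323}{245}\right) = 6 \left(- \frac{323}{245}\right) = - \frac{1938}{245}$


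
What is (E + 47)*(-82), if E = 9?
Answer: -4592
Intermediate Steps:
(E + 47)*(-82) = (9 + 47)*(-82) = 56*(-82) = -4592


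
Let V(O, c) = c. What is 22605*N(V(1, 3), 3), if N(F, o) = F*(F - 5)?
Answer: -135630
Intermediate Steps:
N(F, o) = F*(-5 + F)
22605*N(V(1, 3), 3) = 22605*(3*(-5 + 3)) = 22605*(3*(-2)) = 22605*(-6) = -135630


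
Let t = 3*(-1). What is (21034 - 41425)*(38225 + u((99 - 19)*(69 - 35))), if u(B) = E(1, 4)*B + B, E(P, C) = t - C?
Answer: -446664855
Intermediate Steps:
t = -3
E(P, C) = -3 - C
u(B) = -6*B (u(B) = (-3 - 1*4)*B + B = (-3 - 4)*B + B = -7*B + B = -6*B)
(21034 - 41425)*(38225 + u((99 - 19)*(69 - 35))) = (21034 - 41425)*(38225 - 6*(99 - 19)*(69 - 35)) = -20391*(38225 - 480*34) = -20391*(38225 - 6*2720) = -20391*(38225 - 16320) = -20391*21905 = -446664855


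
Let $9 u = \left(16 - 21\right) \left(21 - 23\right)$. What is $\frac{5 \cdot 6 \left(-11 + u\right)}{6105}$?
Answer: $- \frac{178}{3663} \approx -0.048594$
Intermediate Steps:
$u = \frac{10}{9}$ ($u = \frac{\left(16 - 21\right) \left(21 - 23\right)}{9} = \frac{\left(-5\right) \left(-2\right)}{9} = \frac{1}{9} \cdot 10 = \frac{10}{9} \approx 1.1111$)
$\frac{5 \cdot 6 \left(-11 + u\right)}{6105} = \frac{5 \cdot 6 \left(-11 + \frac{10}{9}\right)}{6105} = 30 \left(- \frac{89}{9}\right) \frac{1}{6105} = \left(- \frac{890}{3}\right) \frac{1}{6105} = - \frac{178}{3663}$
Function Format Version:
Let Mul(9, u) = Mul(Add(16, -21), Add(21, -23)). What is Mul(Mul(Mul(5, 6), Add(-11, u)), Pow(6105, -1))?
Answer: Rational(-178, 3663) ≈ -0.048594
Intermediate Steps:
u = Rational(10, 9) (u = Mul(Rational(1, 9), Mul(Add(16, -21), Add(21, -23))) = Mul(Rational(1, 9), Mul(-5, -2)) = Mul(Rational(1, 9), 10) = Rational(10, 9) ≈ 1.1111)
Mul(Mul(Mul(5, 6), Add(-11, u)), Pow(6105, -1)) = Mul(Mul(Mul(5, 6), Add(-11, Rational(10, 9))), Pow(6105, -1)) = Mul(Mul(30, Rational(-89, 9)), Rational(1, 6105)) = Mul(Rational(-890, 3), Rational(1, 6105)) = Rational(-178, 3663)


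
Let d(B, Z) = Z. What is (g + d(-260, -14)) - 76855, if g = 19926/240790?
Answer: -9254633292/120395 ≈ -76869.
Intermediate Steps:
g = 9963/120395 (g = 19926*(1/240790) = 9963/120395 ≈ 0.082753)
(g + d(-260, -14)) - 76855 = (9963/120395 - 14) - 76855 = -1675567/120395 - 76855 = -9254633292/120395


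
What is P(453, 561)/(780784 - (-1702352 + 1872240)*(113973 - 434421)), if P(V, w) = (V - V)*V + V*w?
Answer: 254133/54441050608 ≈ 4.6680e-6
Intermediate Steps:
P(V, w) = V*w (P(V, w) = 0*V + V*w = 0 + V*w = V*w)
P(453, 561)/(780784 - (-1702352 + 1872240)*(113973 - 434421)) = (453*561)/(780784 - (-1702352 + 1872240)*(113973 - 434421)) = 254133/(780784 - 169888*(-320448)) = 254133/(780784 - 1*(-54440269824)) = 254133/(780784 + 54440269824) = 254133/54441050608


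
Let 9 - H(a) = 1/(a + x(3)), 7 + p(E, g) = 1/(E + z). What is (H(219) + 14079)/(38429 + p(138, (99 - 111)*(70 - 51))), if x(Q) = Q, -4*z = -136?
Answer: 53793602/146710587 ≈ 0.36666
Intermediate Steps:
z = 34 (z = -1/4*(-136) = 34)
p(E, g) = -7 + 1/(34 + E) (p(E, g) = -7 + 1/(E + 34) = -7 + 1/(34 + E))
H(a) = 9 - 1/(3 + a) (H(a) = 9 - 1/(a + 3) = 9 - 1/(3 + a))
(H(219) + 14079)/(38429 + p(138, (99 - 111)*(70 - 51))) = ((26 + 9*219)/(3 + 219) + 14079)/(38429 + (-237 - 7*138)/(34 + 138)) = ((26 + 1971)/222 + 14079)/(38429 + (-237 - 966)/172) = ((1/222)*1997 + 14079)/(38429 + (1/172)*(-1203)) = (1997/222 + 14079)/(38429 - 1203/172) = 3127535/(222*(6608585/172)) = (3127535/222)*(172/6608585) = 53793602/146710587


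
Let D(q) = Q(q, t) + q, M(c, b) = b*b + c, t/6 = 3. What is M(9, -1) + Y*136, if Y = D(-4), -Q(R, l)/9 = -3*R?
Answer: -15222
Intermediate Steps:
t = 18 (t = 6*3 = 18)
Q(R, l) = 27*R (Q(R, l) = -(-27)*R = 27*R)
M(c, b) = c + b**2 (M(c, b) = b**2 + c = c + b**2)
D(q) = 28*q (D(q) = 27*q + q = 28*q)
Y = -112 (Y = 28*(-4) = -112)
M(9, -1) + Y*136 = (9 + (-1)**2) - 112*136 = (9 + 1) - 15232 = 10 - 15232 = -15222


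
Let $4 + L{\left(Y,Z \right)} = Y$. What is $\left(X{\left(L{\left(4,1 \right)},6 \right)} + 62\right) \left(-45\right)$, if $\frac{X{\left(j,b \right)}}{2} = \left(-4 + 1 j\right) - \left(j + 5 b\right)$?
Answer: $270$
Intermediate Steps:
$L{\left(Y,Z \right)} = -4 + Y$
$X{\left(j,b \right)} = -8 - 10 b$ ($X{\left(j,b \right)} = 2 \left(\left(-4 + 1 j\right) - \left(j + 5 b\right)\right) = 2 \left(\left(-4 + j\right) - \left(j + 5 b\right)\right) = 2 \left(-4 - 5 b\right) = -8 - 10 b$)
$\left(X{\left(L{\left(4,1 \right)},6 \right)} + 62\right) \left(-45\right) = \left(\left(-8 - 60\right) + 62\right) \left(-45\right) = \left(-68 + 62\right) \left(-45\right) = \left(-6\right) \left(-45\right) = 270$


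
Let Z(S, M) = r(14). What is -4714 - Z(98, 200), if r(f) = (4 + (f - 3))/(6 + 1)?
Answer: -33013/7 ≈ -4716.1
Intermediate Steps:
r(f) = 1/7 + f/7 (r(f) = (4 + (-3 + f))/7 = (1 + f)*(1/7) = 1/7 + f/7)
Z(S, M) = 15/7 (Z(S, M) = 1/7 + (1/7)*14 = 1/7 + 2 = 15/7)
-4714 - Z(98, 200) = -4714 - 1*15/7 = -4714 - 15/7 = -33013/7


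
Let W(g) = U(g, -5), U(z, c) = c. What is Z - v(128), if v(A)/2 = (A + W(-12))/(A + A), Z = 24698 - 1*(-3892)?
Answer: 3659397/128 ≈ 28589.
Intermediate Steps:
W(g) = -5
Z = 28590 (Z = 24698 + 3892 = 28590)
v(A) = (-5 + A)/A (v(A) = 2*((A - 5)/(A + A)) = 2*((-5 + A)/((2*A))) = 2*((-5 + A)*(1/(2*A))) = 2*((-5 + A)/(2*A)) = (-5 + A)/A)
Z - v(128) = 28590 - (-5 + 128)/128 = 28590 - 123/128 = 3659397/128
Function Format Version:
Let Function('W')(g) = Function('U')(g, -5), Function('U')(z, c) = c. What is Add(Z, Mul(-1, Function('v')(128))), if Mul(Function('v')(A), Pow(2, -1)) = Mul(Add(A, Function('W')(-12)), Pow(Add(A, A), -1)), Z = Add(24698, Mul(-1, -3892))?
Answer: Rational(3659397, 128) ≈ 28589.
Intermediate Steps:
Function('W')(g) = -5
Z = 28590 (Z = Add(24698, 3892) = 28590)
Function('v')(A) = Mul(Pow(A, -1), Add(-5, A)) (Function('v')(A) = Mul(2, Mul(Add(A, -5), Pow(Add(A, A), -1))) = Mul(2, Mul(Add(-5, A), Pow(Mul(2, A), -1))) = Mul(2, Mul(Add(-5, A), Mul(Rational(1, 2), Pow(A, -1)))) = Mul(2, Mul(Rational(1, 2), Pow(A, -1), Add(-5, A))) = Mul(Pow(A, -1), Add(-5, A)))
Add(Z, Mul(-1, Function('v')(128))) = Add(28590, Mul(-1, Mul(Pow(128, -1), Add(-5, 128)))) = Add(28590, Mul(-1, Mul(Rational(1, 128), 123))) = Add(28590, Mul(-1, Rational(123, 128))) = Add(28590, Rational(-123, 128)) = Rational(3659397, 128)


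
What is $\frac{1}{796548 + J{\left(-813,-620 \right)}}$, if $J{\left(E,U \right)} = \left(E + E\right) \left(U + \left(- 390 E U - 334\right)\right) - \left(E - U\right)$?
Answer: $\frac{1}{319646956345} \approx 3.1285 \cdot 10^{-12}$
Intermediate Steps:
$J{\left(E,U \right)} = U - E + 2 E \left(-334 + U - 390 E U\right)$ ($J{\left(E,U \right)} = 2 E \left(U - \left(334 + 390 E U\right)\right) - \left(E - U\right) = 2 E \left(-334 + U - 390 E U\right) - \left(E - U\right) = U - E + 2 E \left(-334 + U - 390 E U\right)$)
$\frac{1}{796548 + J{\left(-813,-620 \right)}} = \frac{1}{796548 - \left(-543277 - 319644608400 - 1008120\right)} = \frac{1}{796548 + \left(-620 + 543897 - \left(-483600\right) 660969 + 1008120\right)} = \frac{1}{796548 + \left(-620 + 543897 + 319644608400 + 1008120\right)} = \frac{1}{796548 + 319646159797} = \frac{1}{319646956345}$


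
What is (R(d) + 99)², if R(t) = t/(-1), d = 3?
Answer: 9216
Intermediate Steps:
R(t) = -t (R(t) = t*(-1) = -t)
(R(d) + 99)² = (-1*3 + 99)² = (-3 + 99)² = 96² = 9216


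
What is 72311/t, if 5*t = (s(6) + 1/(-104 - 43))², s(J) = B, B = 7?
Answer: 7812841995/1056784 ≈ 7393.0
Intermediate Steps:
s(J) = 7
t = 1056784/108045 (t = (7 + 1/(-104 - 43))²/5 = (7 + 1/(-147))²/5 = (7 - 1/147)²/5 = (1028/147)²/5 = (⅕)*(1056784/21609) = 1056784/108045 ≈ 9.7810)
72311/t = 72311/(1056784/108045) = 72311*(108045/1056784) = 7812841995/1056784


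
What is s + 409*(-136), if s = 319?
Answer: -55305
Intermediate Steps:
s + 409*(-136) = 319 + 409*(-136) = 319 - 55624 = -55305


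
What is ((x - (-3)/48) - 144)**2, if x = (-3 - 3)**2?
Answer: 2982529/256 ≈ 11651.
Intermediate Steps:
x = 36 (x = (-6)**2 = 36)
((x - (-3)/48) - 144)**2 = ((36 - (-3)/48) - 144)**2 = ((36 - 1*(-1/16)) - 144)**2 = ((36 + 1/16) - 144)**2 = (577/16 - 144)**2 = (-1727/16)**2 = 2982529/256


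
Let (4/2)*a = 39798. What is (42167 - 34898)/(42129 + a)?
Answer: 2423/20676 ≈ 0.11719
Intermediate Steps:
a = 19899 (a = (½)*39798 = 19899)
(42167 - 34898)/(42129 + a) = (42167 - 34898)/(42129 + 19899) = 7269/62028 = 7269*(1/62028) = 2423/20676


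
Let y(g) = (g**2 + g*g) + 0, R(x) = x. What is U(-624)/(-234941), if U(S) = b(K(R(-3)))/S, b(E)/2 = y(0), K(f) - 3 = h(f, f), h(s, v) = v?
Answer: 0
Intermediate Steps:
K(f) = 3 + f
y(g) = 2*g**2 (y(g) = (g**2 + g**2) + 0 = 2*g**2 + 0 = 2*g**2)
b(E) = 0 (b(E) = 2*(2*0**2) = 2*(2*0) = 2*0 = 0)
U(S) = 0 (U(S) = 0/S = 0)
U(-624)/(-234941) = 0/(-234941) = 0*(-1/234941) = 0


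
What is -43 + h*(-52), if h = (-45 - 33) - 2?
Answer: 4117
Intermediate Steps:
h = -80 (h = -78 - 2 = -80)
-43 + h*(-52) = -43 - 80*(-52) = -43 + 4160 = 4117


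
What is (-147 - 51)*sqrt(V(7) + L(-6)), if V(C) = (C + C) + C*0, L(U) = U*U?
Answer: -990*sqrt(2) ≈ -1400.1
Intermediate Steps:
L(U) = U**2
V(C) = 2*C (V(C) = 2*C + 0 = 2*C)
(-147 - 51)*sqrt(V(7) + L(-6)) = (-147 - 51)*sqrt(2*7 + (-6)**2) = -198*sqrt(14 + 36) = -990*sqrt(2)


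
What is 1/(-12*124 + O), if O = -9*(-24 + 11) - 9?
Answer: -1/1380 ≈ -0.00072464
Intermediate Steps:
O = 108 (O = -9*(-13) - 9 = 117 - 9 = 108)
1/(-12*124 + O) = 1/(-12*124 + 108) = 1/(-1488 + 108) = 1/(-1380) = -1/1380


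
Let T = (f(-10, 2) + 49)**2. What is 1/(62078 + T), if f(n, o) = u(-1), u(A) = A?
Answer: 1/64382 ≈ 1.5532e-5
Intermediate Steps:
f(n, o) = -1
T = 2304 (T = (-1 + 49)**2 = 48**2 = 2304)
1/(62078 + T) = 1/(62078 + 2304) = 1/64382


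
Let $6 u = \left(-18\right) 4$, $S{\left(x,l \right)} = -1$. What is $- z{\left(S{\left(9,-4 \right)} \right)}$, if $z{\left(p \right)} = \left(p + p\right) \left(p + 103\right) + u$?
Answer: $216$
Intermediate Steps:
$u = -12$ ($u = \frac{\left(-18\right) 4}{6} = \frac{1}{6} \left(-72\right) = -12$)
$z{\left(p \right)} = -12 + 2 p \left(103 + p\right)$ ($z{\left(p \right)} = \left(p + p\right) \left(p + 103\right) - 12 = 2 p \left(103 + p\right) - 12 = -12 + 2 p \left(103 + p\right)$)
$- z{\left(S{\left(9,-4 \right)} \right)} = - (-12 + 2 \left(-1\right)^{2} + 206 \left(-1\right)) = - (-12 + 2 \cdot 1 - 206) = - (-12 + 2 - 206) = \left(-1\right) \left(-216\right) = 216$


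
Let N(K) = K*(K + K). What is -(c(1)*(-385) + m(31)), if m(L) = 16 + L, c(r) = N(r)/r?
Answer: 723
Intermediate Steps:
N(K) = 2*K² (N(K) = K*(2*K) = 2*K²)
c(r) = 2*r (c(r) = (2*r²)/r = 2*r)
-(c(1)*(-385) + m(31)) = -((2*1)*(-385) + (16 + 31)) = -(2*(-385) + 47) = -(-770 + 47) = -1*(-723) = 723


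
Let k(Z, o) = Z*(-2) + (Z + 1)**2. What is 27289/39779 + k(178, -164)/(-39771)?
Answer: -175086796/1582050609 ≈ -0.11067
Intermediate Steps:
k(Z, o) = (1 + Z)**2 - 2*Z (k(Z, o) = -2*Z + (1 + Z)**2 = (1 + Z)**2 - 2*Z)
27289/39779 + k(178, -164)/(-39771) = 27289/39779 + (1 + 178**2)/(-39771) = 27289*(1/39779) + (1 + 31684)*(-1/39771) = 27289/39779 + 31685*(-1/39771) = 27289/39779 - 31685/39771 = -175086796/1582050609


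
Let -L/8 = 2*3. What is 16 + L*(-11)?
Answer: 544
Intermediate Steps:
L = -48 (L = -16*3 = -8*6 = -48)
16 + L*(-11) = 16 - 48*(-11) = 16 + 528 = 544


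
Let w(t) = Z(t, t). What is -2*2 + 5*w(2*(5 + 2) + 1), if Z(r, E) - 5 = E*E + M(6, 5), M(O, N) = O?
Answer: 1176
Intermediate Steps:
Z(r, E) = 11 + E² (Z(r, E) = 5 + (E*E + 6) = 5 + (E² + 6) = 5 + (6 + E²) = 11 + E²)
w(t) = 11 + t²
-2*2 + 5*w(2*(5 + 2) + 1) = -2*2 + 5*(11 + (2*(5 + 2) + 1)²) = -4 + 5*(11 + (2*7 + 1)²) = -4 + 5*(11 + (14 + 1)²) = -4 + 5*(11 + 15²) = -4 + 5*(11 + 225) = -4 + 5*236 = -4 + 1180 = 1176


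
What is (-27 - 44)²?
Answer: 5041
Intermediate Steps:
(-27 - 44)² = (-71)² = 5041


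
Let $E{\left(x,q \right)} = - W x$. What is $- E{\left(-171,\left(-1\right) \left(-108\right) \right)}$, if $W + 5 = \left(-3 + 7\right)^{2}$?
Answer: $-1881$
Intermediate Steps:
$W = 11$ ($W = -5 + \left(-3 + 7\right)^{2} = -5 + 4^{2} = -5 + 16 = 11$)
$E{\left(x,q \right)} = - 11 x$ ($E{\left(x,q \right)} = \left(-1\right) 11 x = - 11 x$)
$- E{\left(-171,\left(-1\right) \left(-108\right) \right)} = - \left(-11\right) \left(-171\right) = \left(-1\right) 1881 = -1881$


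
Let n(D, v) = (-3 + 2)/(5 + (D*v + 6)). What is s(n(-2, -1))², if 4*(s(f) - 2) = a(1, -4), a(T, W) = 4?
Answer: 9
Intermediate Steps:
n(D, v) = -1/(11 + D*v) (n(D, v) = -1/(5 + (6 + D*v)) = -1/(11 + D*v))
s(f) = 3 (s(f) = 2 + (¼)*4 = 2 + 1 = 3)
s(n(-2, -1))² = 3² = 9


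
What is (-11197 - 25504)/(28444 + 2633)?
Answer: -36701/31077 ≈ -1.1810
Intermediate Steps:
(-11197 - 25504)/(28444 + 2633) = -36701/31077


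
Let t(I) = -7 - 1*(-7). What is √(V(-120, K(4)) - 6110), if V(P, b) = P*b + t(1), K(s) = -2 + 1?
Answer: I*√5990 ≈ 77.395*I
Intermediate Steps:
K(s) = -1
t(I) = 0 (t(I) = -7 + 7 = 0)
V(P, b) = P*b (V(P, b) = P*b + 0 = P*b)
√(V(-120, K(4)) - 6110) = √(-120*(-1) - 6110) = √(120 - 6110) = √(-5990) = I*√5990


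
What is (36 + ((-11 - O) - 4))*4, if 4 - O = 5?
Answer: 88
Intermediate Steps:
O = -1 (O = 4 - 1*5 = 4 - 5 = -1)
(36 + ((-11 - O) - 4))*4 = (36 + ((-11 - 1*(-1)) - 4))*4 = (36 + ((-11 + 1) - 4))*4 = (36 + (-10 - 4))*4 = (36 - 14)*4 = 22*4 = 88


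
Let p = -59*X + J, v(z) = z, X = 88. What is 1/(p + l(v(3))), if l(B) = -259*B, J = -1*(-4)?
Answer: -1/5965 ≈ -0.00016764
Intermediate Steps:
J = 4
p = -5188 (p = -59*88 + 4 = -5192 + 4 = -5188)
1/(p + l(v(3))) = 1/(-5188 - 259*3) = 1/(-5188 - 777) = 1/(-5965) = -1/5965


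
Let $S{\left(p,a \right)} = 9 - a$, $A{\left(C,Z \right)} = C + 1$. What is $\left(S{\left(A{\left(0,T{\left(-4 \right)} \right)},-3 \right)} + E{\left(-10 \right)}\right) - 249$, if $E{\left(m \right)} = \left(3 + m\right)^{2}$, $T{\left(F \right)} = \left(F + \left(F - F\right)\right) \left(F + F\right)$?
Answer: $-188$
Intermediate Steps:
$T{\left(F \right)} = 2 F^{2}$ ($T{\left(F \right)} = \left(F + 0\right) 2 F = F 2 F = 2 F^{2}$)
$A{\left(C,Z \right)} = 1 + C$
$\left(S{\left(A{\left(0,T{\left(-4 \right)} \right)},-3 \right)} + E{\left(-10 \right)}\right) - 249 = \left(\left(9 - -3\right) + \left(3 - 10\right)^{2}\right) - 249 = \left(\left(9 + 3\right) + \left(-7\right)^{2}\right) - 249 = \left(12 + 49\right) - 249 = 61 - 249 = -188$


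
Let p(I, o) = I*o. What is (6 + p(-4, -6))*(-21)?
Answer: -630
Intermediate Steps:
(6 + p(-4, -6))*(-21) = (6 - 4*(-6))*(-21) = (6 + 24)*(-21) = 30*(-21) = -630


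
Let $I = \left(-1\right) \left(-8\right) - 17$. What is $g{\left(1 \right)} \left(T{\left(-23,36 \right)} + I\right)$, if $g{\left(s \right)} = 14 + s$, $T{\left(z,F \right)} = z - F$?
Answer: $-1020$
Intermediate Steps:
$I = -9$ ($I = 8 - 17 = -9$)
$g{\left(1 \right)} \left(T{\left(-23,36 \right)} + I\right) = \left(14 + 1\right) \left(\left(-23 - 36\right) - 9\right) = 15 \left(\left(-23 - 36\right) - 9\right) = 15 \left(-59 - 9\right) = 15 \left(-68\right) = -1020$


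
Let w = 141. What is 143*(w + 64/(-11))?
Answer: 19331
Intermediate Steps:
143*(w + 64/(-11)) = 143*(141 + 64/(-11)) = 143*(141 + 64*(-1/11)) = 143*(141 - 64/11) = 143*(1487/11) = 19331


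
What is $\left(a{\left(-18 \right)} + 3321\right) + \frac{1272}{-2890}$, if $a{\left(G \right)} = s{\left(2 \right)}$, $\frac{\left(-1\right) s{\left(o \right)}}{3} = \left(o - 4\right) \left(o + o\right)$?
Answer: $\frac{4832889}{1445} \approx 3344.6$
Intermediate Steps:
$s{\left(o \right)} = - 6 o \left(-4 + o\right)$ ($s{\left(o \right)} = - 3 \left(o - 4\right) \left(o + o\right) = - 3 \left(-4 + o\right) 2 o = - 3 \cdot 2 o \left(-4 + o\right) = - 6 o \left(-4 + o\right)$)
$a{\left(G \right)} = 24$ ($a{\left(G \right)} = 6 \cdot 2 \left(4 - 2\right) = 6 \cdot 2 \cdot 2 = 24$)
$\left(a{\left(-18 \right)} + 3321\right) + \frac{1272}{-2890} = \left(24 + 3321\right) + \frac{1272}{-2890} = 3345 + 1272 \left(- \frac{1}{2890}\right) = 3345 - \frac{636}{1445} = \frac{4832889}{1445}$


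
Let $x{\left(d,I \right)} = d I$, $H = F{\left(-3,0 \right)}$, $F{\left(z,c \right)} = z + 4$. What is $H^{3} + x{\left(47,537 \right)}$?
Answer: $25240$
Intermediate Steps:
$F{\left(z,c \right)} = 4 + z$
$H = 1$ ($H = 4 - 3 = 1$)
$x{\left(d,I \right)} = I d$
$H^{3} + x{\left(47,537 \right)} = 1^{3} + 537 \cdot 47 = 1 + 25239 = 25240$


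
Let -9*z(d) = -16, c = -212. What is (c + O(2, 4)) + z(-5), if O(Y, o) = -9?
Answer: -1973/9 ≈ -219.22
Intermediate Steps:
z(d) = 16/9 (z(d) = -⅑*(-16) = 16/9)
(c + O(2, 4)) + z(-5) = (-212 - 9) + 16/9 = -221 + 16/9 = -1973/9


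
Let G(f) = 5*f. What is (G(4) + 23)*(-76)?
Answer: -3268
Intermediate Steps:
(G(4) + 23)*(-76) = (5*4 + 23)*(-76) = (20 + 23)*(-76) = 43*(-76) = -3268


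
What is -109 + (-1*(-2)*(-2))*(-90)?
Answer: 251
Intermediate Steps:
-109 + (-1*(-2)*(-2))*(-90) = -109 + (2*(-2))*(-90) = -109 - 4*(-90) = -109 + 360 = 251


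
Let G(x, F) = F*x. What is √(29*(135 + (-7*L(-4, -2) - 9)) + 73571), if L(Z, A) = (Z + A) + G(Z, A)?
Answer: √76819 ≈ 277.16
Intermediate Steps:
L(Z, A) = A + Z + A*Z (L(Z, A) = (Z + A) + A*Z = (A + Z) + A*Z = A + Z + A*Z)
√(29*(135 + (-7*L(-4, -2) - 9)) + 73571) = √(29*(135 + (-7*(-2 - 4 - 2*(-4)) - 9)) + 73571) = √(29*(135 + (-7*(-2 - 4 + 8) - 9)) + 73571) = √(29*(135 + (-7*2 - 9)) + 73571) = √(29*(135 + (-14 - 9)) + 73571) = √(29*(135 - 23) + 73571) = √(29*112 + 73571) = √(3248 + 73571) = √76819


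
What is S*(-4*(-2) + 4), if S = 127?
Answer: 1524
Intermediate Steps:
S*(-4*(-2) + 4) = 127*(-4*(-2) + 4) = 127*(8 + 4) = 127*12 = 1524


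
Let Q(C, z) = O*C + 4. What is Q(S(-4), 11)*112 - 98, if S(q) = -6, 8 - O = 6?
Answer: -994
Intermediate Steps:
O = 2 (O = 8 - 1*6 = 8 - 6 = 2)
Q(C, z) = 4 + 2*C (Q(C, z) = 2*C + 4 = 4 + 2*C)
Q(S(-4), 11)*112 - 98 = (4 + 2*(-6))*112 - 98 = (4 - 12)*112 - 98 = -8*112 - 98 = -896 - 98 = -994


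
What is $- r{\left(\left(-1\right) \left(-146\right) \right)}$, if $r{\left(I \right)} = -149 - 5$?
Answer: $154$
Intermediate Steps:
$r{\left(I \right)} = -154$
$- r{\left(\left(-1\right) \left(-146\right) \right)} = \left(-1\right) \left(-154\right) = 154$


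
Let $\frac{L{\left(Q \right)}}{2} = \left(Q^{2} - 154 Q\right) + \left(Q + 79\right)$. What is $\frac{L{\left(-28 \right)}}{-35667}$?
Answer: $- \frac{10294}{35667} \approx -0.28861$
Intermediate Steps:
$L{\left(Q \right)} = 158 - 306 Q + 2 Q^{2}$ ($L{\left(Q \right)} = 2 \left(\left(Q^{2} - 154 Q\right) + \left(Q + 79\right)\right) = 2 \left(\left(Q^{2} - 154 Q\right) + \left(79 + Q\right)\right) = 2 \left(79 + Q^{2} - 153 Q\right) = 158 - 306 Q + 2 Q^{2}$)
$\frac{L{\left(-28 \right)}}{-35667} = \frac{158 - -8568 + 2 \left(-28\right)^{2}}{-35667} = \left(158 + 8568 + 2 \cdot 784\right) \left(- \frac{1}{35667}\right) = \left(158 + 8568 + 1568\right) \left(- \frac{1}{35667}\right) = 10294 \left(- \frac{1}{35667}\right) = - \frac{10294}{35667}$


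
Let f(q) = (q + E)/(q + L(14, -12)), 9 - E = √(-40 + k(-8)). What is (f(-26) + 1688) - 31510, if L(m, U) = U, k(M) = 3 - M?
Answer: -1133219/38 + I*√29/38 ≈ -29822.0 + 0.14171*I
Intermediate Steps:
E = 9 - I*√29 (E = 9 - √(-40 + (3 - 1*(-8))) = 9 - √(-40 + (3 + 8)) = 9 - √(-40 + 11) = 9 - √(-29) = 9 - I*√29 ≈ 9.0 - 5.3852*I)
f(q) = (9 + q - I*√29)/(-12 + q) (f(q) = (q + (9 - I*√29))/(q - 12) = (9 + q - I*√29)/(-12 + q))
(f(-26) + 1688) - 31510 = ((9 - 26 - I*√29)/(-12 - 26) + 1688) - 31510 = ((-17 - I*√29)/(-38) + 1688) - 31510 = (-(-17 - I*√29)/38 + 1688) - 31510 = ((17/38 + I*√29/38) + 1688) - 31510 = (64161/38 + I*√29/38) - 31510 = -1133219/38 + I*√29/38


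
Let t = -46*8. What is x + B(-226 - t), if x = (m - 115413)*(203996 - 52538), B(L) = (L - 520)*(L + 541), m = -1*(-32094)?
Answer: -12619587276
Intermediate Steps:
t = -368
m = 32094
B(L) = (-520 + L)*(541 + L)
x = -12619329102 (x = (32094 - 115413)*(203996 - 52538) = -83319*151458 = -12619329102)
x + B(-226 - t) = -12619329102 + (-281320 + (-226 - 1*(-368))**2 + 21*(-226 - 1*(-368))) = -12619329102 + (-281320 + (-226 + 368)**2 + 21*(-226 + 368)) = -12619329102 + (-281320 + 142**2 + 21*142) = -12619329102 + (-281320 + 20164 + 2982) = -12619329102 - 258174 = -12619587276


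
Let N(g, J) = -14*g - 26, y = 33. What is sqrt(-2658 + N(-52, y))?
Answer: 2*I*sqrt(489) ≈ 44.227*I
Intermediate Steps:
N(g, J) = -26 - 14*g
sqrt(-2658 + N(-52, y)) = sqrt(-2658 + (-26 - 14*(-52))) = sqrt(-2658 + (-26 + 728)) = sqrt(-2658 + 702) = sqrt(-1956) = 2*I*sqrt(489)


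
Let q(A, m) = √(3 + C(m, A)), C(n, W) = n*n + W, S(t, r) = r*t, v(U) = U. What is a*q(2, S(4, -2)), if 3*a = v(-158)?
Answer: -158*√69/3 ≈ -437.48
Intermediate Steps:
a = -158/3 (a = (⅓)*(-158) = -158/3 ≈ -52.667)
C(n, W) = W + n² (C(n, W) = n² + W = W + n²)
q(A, m) = √(3 + A + m²) (q(A, m) = √(3 + (A + m²)) = √(3 + A + m²))
a*q(2, S(4, -2)) = -158*√(3 + 2 + (-2*4)²)/3 = -158*√(3 + 2 + (-8)²)/3 = -158*√(3 + 2 + 64)/3 = -158*√69/3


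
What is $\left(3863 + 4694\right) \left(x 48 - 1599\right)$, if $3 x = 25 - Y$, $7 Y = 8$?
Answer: $- \frac{72914197}{7} \approx -1.0416 \cdot 10^{7}$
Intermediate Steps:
$Y = \frac{8}{7}$ ($Y = \frac{1}{7} \cdot 8 = \frac{8}{7} \approx 1.1429$)
$x = \frac{167}{21}$ ($x = \frac{25 - \frac{8}{7}}{3} = \frac{1}{3} \cdot \frac{167}{7} = \frac{167}{21} \approx 7.9524$)
$\left(3863 + 4694\right) \left(x 48 - 1599\right) = \left(3863 + 4694\right) \left(\frac{167}{21} \cdot 48 - 1599\right) = 8557 \left(\frac{2672}{7} - 1599\right) = 8557 \left(- \frac{8521}{7}\right) = - \frac{72914197}{7}$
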